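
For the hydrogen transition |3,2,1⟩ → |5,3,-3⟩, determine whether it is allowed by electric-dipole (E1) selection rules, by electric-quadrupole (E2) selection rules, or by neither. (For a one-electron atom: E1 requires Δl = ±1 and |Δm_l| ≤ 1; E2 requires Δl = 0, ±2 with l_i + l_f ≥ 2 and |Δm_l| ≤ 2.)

Δl = 3 − 2 = +1; l_i + l_f = 5.
Δm_l = -4.
E1 (Δl = ±1, |Δm_l| ≤ 1): not satisfied.
E2 (Δl = 0,±2, l_i+l_f ≥ 2, |Δm_l| ≤ 2): not satisfied.

neither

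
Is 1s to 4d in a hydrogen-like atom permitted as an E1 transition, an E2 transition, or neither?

Δl = 2 − 0 = +2; l_i + l_f = 2.
E1 (Δl = ±1): not satisfied.
E2 (Δl = 0,±2, l_i+l_f ≥ 2): satisfied.

E2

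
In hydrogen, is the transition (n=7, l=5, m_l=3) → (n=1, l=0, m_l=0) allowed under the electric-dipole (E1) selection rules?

Initial l = 5, final l = 0, so Δl = -5. E1 requires Δl = ±1: fails.
m_l: 3 → 0 (Δm_l = -3). |Δm_l| ≤ 1 fails.
The transition is electric-dipole forbidden.

forbidden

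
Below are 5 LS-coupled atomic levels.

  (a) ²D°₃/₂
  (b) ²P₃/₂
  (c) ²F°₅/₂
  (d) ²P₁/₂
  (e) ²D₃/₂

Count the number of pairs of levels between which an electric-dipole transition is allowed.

(a)–(b): allowed.
(a)–(c): forbidden (parity).
(a)–(d): allowed.
(a)–(e): allowed.
(b)–(c): forbidden (ΔL).
(b)–(d): forbidden (parity).
(b)–(e): forbidden (parity).
(c)–(d): forbidden (ΔL, ΔJ).
(c)–(e): allowed.
(d)–(e): forbidden (parity).
Allowed pairs: 4 of 10.

4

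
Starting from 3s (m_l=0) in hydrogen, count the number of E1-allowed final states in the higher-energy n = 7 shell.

E1 requires Δl = ±1, so l_f ∈ {-1, 1}; with 0 ≤ l_f ≤ n_f−1 = 6, the allowed l_f values are {1}.
For l_f = 1: m_f ∈ {m_i−1, m_i, m_i+1} ∩ [−1, 1] = {-1, 0, 1} → 3 states.
Total: 3.

3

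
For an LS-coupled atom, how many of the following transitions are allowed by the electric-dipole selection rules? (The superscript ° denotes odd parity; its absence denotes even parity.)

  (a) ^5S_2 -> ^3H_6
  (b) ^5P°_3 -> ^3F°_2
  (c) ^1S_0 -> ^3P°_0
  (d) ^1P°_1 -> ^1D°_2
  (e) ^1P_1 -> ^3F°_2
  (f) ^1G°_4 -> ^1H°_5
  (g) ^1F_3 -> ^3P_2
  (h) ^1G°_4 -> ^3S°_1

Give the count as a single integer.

(a) forbidden (parity, ΔS, ΔL, ΔJ fail)
(b) forbidden (parity, ΔS, ΔL fail)
(c) forbidden (ΔS, ΔJ fail)
(d) forbidden (parity fails)
(e) forbidden (ΔS, ΔL fail)
(f) forbidden (parity fails)
(g) forbidden (parity, ΔS, ΔL fail)
(h) forbidden (parity, ΔS, ΔL, ΔJ fail)
Total allowed: 0 of 8.

0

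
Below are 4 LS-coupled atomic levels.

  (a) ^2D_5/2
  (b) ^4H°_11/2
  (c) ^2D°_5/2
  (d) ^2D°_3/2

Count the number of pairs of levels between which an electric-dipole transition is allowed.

2

(a)–(b): forbidden (ΔS, ΔL, ΔJ).
(a)–(c): allowed.
(a)–(d): allowed.
(b)–(c): forbidden (parity, ΔS, ΔL, ΔJ).
(b)–(d): forbidden (parity, ΔS, ΔL, ΔJ).
(c)–(d): forbidden (parity).
Allowed pairs: 2 of 6.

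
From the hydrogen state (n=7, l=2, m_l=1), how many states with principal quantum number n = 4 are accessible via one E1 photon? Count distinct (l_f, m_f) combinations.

5

E1 requires Δl = ±1, so l_f ∈ {1, 3}; with 0 ≤ l_f ≤ n_f−1 = 3, the allowed l_f values are {1, 3}.
For l_f = 1: m_f ∈ {m_i−1, m_i, m_i+1} ∩ [−1, 1] = {0, 1} → 2 states.
For l_f = 3: m_f ∈ {m_i−1, m_i, m_i+1} ∩ [−3, 3] = {0, 1, 2} → 3 states.
Total: 5.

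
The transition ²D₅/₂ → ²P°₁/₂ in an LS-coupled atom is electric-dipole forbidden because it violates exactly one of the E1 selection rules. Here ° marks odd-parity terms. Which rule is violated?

Parity must change: even → odd — ok.
ΔS = 0: S: 1/2 → 1/2 — ok.
ΔL = 0, ±1 (not L=0↔0): L: 2 → 1, ΔL = -1 — ok.
ΔJ = 0, ±1 (not J=0↔0): J: 5/2 → 1/2, ΔJ = -2 — fails.

the ΔJ = 0, ±1 rule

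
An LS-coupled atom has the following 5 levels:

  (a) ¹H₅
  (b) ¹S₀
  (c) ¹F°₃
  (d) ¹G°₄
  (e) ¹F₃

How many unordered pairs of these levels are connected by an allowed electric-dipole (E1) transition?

(a)–(b): forbidden (parity, ΔL, ΔJ).
(a)–(c): forbidden (ΔL, ΔJ).
(a)–(d): allowed.
(a)–(e): forbidden (parity, ΔL, ΔJ).
(b)–(c): forbidden (ΔL, ΔJ).
(b)–(d): forbidden (ΔL, ΔJ).
(b)–(e): forbidden (parity, ΔL, ΔJ).
(c)–(d): forbidden (parity).
(c)–(e): allowed.
(d)–(e): allowed.
Allowed pairs: 3 of 10.

3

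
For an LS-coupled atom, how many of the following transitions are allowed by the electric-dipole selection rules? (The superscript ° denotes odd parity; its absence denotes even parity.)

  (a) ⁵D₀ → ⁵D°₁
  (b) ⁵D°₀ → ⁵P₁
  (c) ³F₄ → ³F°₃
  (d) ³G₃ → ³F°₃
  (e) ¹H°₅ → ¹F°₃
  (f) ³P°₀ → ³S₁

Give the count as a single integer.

(a) allowed
(b) allowed
(c) allowed
(d) allowed
(e) forbidden (parity, ΔL, ΔJ fail)
(f) allowed
Total allowed: 5 of 6.

5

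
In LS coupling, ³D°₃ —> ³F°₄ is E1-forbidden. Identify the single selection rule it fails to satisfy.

Initial level: S=1, L=2, J=3, parity odd. Final level: S=1, L=3, J=4, parity odd.
Parity must change: odd → odd — fails.
ΔS = 0: S: 1 → 1 — ok.
ΔL = 0, ±1 (not L=0↔0): L: 2 → 3, ΔL = +1 — ok.
ΔJ = 0, ±1 (not J=0↔0): J: 3 → 4, ΔJ = +1 — ok.

parity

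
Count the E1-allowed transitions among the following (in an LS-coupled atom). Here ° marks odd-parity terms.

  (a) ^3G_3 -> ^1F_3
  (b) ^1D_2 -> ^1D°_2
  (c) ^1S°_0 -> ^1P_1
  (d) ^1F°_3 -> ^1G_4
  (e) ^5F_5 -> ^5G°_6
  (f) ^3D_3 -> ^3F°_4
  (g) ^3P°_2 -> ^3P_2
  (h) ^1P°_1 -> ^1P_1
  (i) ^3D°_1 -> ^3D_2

(a) forbidden (parity, ΔS fail)
(b) allowed
(c) allowed
(d) allowed
(e) allowed
(f) allowed
(g) allowed
(h) allowed
(i) allowed
Total allowed: 8 of 9.

8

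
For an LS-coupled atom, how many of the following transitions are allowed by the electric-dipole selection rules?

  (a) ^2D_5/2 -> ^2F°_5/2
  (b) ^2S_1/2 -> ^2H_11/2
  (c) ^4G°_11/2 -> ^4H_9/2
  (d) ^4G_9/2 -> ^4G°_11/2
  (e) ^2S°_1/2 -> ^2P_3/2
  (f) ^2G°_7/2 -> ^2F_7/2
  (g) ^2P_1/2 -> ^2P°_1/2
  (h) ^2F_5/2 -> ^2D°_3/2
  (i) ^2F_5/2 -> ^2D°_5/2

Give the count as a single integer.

(a) allowed
(b) forbidden (parity, ΔL, ΔJ fail)
(c) allowed
(d) allowed
(e) allowed
(f) allowed
(g) allowed
(h) allowed
(i) allowed
Total allowed: 8 of 9.

8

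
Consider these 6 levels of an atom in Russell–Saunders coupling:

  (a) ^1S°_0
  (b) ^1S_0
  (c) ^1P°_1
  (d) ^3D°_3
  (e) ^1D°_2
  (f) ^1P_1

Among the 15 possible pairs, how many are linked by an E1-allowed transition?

(a)–(b): forbidden (ΔL, ΔJ).
(a)–(c): forbidden (parity).
(a)–(d): forbidden (parity, ΔS, ΔL, ΔJ).
(a)–(e): forbidden (parity, ΔL, ΔJ).
(a)–(f): allowed.
(b)–(c): allowed.
(b)–(d): forbidden (ΔS, ΔL, ΔJ).
(b)–(e): forbidden (ΔL, ΔJ).
(b)–(f): forbidden (parity).
(c)–(d): forbidden (parity, ΔS, ΔJ).
(c)–(e): forbidden (parity).
(c)–(f): allowed.
(d)–(e): forbidden (parity, ΔS).
(d)–(f): forbidden (ΔS, ΔJ).
(e)–(f): allowed.
Allowed pairs: 4 of 15.

4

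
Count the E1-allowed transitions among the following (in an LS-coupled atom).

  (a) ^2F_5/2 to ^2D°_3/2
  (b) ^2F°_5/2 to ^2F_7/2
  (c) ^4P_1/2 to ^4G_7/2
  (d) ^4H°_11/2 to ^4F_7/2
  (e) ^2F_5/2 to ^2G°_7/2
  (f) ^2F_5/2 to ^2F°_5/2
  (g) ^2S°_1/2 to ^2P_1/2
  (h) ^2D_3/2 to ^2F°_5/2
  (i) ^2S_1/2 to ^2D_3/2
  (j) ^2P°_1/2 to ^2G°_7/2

(a) allowed
(b) allowed
(c) forbidden (parity, ΔL, ΔJ fail)
(d) forbidden (ΔL, ΔJ fail)
(e) allowed
(f) allowed
(g) allowed
(h) allowed
(i) forbidden (parity, ΔL fail)
(j) forbidden (parity, ΔL, ΔJ fail)
Total allowed: 6 of 10.

6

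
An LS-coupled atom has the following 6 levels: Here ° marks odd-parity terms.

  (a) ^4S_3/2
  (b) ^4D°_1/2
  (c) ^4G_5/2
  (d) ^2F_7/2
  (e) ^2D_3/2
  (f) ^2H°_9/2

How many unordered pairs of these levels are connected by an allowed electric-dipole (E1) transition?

(a)–(b): forbidden (ΔL).
(a)–(c): forbidden (parity, ΔL).
(a)–(d): forbidden (parity, ΔS, ΔL, ΔJ).
(a)–(e): forbidden (parity, ΔS, ΔL).
(a)–(f): forbidden (ΔS, ΔL, ΔJ).
(b)–(c): forbidden (ΔL, ΔJ).
(b)–(d): forbidden (ΔS, ΔJ).
(b)–(e): forbidden (ΔS).
(b)–(f): forbidden (parity, ΔS, ΔL, ΔJ).
(c)–(d): forbidden (parity, ΔS).
(c)–(e): forbidden (parity, ΔS, ΔL).
(c)–(f): forbidden (ΔS, ΔJ).
(d)–(e): forbidden (parity, ΔJ).
(d)–(f): forbidden (ΔL).
(e)–(f): forbidden (ΔL, ΔJ).
Allowed pairs: 0 of 15.

0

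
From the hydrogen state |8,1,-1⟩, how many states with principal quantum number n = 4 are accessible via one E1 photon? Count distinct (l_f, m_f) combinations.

4

E1 requires Δl = ±1, so l_f ∈ {0, 2}; with 0 ≤ l_f ≤ n_f−1 = 3, the allowed l_f values are {0, 2}.
For l_f = 0: m_f ∈ {m_i−1, m_i, m_i+1} ∩ [−0, 0] = {0} → 1 state.
For l_f = 2: m_f ∈ {m_i−1, m_i, m_i+1} ∩ [−2, 2] = {-2, -1, 0} → 3 states.
Total: 4.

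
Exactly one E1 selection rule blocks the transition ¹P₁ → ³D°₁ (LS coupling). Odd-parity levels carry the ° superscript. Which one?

ΔS = 0: S: 0 → 1 — fails.
ΔJ = 0, ±1 (not J=0↔0): J: 1 → 1, ΔJ = +0 — ok.
Parity must change: even → odd — ok.
ΔL = 0, ±1 (not L=0↔0): L: 1 → 2, ΔL = +1 — ok.

the ΔS = 0 rule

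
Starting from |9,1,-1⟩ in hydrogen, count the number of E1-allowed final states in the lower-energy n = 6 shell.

4

E1 requires Δl = ±1, so l_f ∈ {0, 2}; with 0 ≤ l_f ≤ n_f−1 = 5, the allowed l_f values are {0, 2}.
For l_f = 0: m_f ∈ {m_i−1, m_i, m_i+1} ∩ [−0, 0] = {0} → 1 state.
For l_f = 2: m_f ∈ {m_i−1, m_i, m_i+1} ∩ [−2, 2] = {-2, -1, 0} → 3 states.
Total: 4.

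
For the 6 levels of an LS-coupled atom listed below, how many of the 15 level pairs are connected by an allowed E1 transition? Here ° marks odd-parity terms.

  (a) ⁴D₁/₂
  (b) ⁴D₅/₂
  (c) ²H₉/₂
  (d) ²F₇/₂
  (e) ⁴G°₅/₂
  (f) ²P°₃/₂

(a)–(b): forbidden (parity, ΔJ).
(a)–(c): forbidden (parity, ΔS, ΔL, ΔJ).
(a)–(d): forbidden (parity, ΔS, ΔJ).
(a)–(e): forbidden (ΔL, ΔJ).
(a)–(f): forbidden (ΔS).
(b)–(c): forbidden (parity, ΔS, ΔL, ΔJ).
(b)–(d): forbidden (parity, ΔS).
(b)–(e): forbidden (ΔL).
(b)–(f): forbidden (ΔS).
(c)–(d): forbidden (parity, ΔL).
(c)–(e): forbidden (ΔS, ΔJ).
(c)–(f): forbidden (ΔL, ΔJ).
(d)–(e): forbidden (ΔS).
(d)–(f): forbidden (ΔL, ΔJ).
(e)–(f): forbidden (parity, ΔS, ΔL).
Allowed pairs: 0 of 15.

0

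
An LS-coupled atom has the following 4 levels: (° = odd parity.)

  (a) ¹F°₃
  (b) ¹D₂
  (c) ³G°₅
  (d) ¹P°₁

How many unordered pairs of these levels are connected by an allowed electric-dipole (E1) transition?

2

(a)–(b): allowed.
(a)–(c): forbidden (parity, ΔS, ΔJ).
(a)–(d): forbidden (parity, ΔL, ΔJ).
(b)–(c): forbidden (ΔS, ΔL, ΔJ).
(b)–(d): allowed.
(c)–(d): forbidden (parity, ΔS, ΔL, ΔJ).
Allowed pairs: 2 of 6.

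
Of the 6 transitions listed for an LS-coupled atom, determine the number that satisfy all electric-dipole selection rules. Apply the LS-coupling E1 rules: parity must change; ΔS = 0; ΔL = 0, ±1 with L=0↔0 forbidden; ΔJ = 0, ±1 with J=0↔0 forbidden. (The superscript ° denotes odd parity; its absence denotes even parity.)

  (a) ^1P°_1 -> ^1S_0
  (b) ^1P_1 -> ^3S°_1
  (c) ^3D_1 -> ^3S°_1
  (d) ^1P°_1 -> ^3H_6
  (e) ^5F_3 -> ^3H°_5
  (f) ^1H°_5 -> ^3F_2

(a) allowed
(b) forbidden (ΔS fails)
(c) forbidden (ΔL fails)
(d) forbidden (ΔS, ΔL, ΔJ fail)
(e) forbidden (ΔS, ΔL, ΔJ fail)
(f) forbidden (ΔS, ΔL, ΔJ fail)
Total allowed: 1 of 6.

1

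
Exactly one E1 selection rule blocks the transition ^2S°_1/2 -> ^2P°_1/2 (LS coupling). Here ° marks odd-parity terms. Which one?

Initial level: S=1/2, L=0, J=1/2, parity odd. Final level: S=1/2, L=1, J=1/2, parity odd.
Parity must change: odd → odd — violated.
ΔJ = 0, ±1 (not J=0↔0): J: 1/2 → 1/2, ΔJ = +0 — satisfied.
ΔS = 0: S: 1/2 → 1/2 — satisfied.
ΔL = 0, ±1 (not L=0↔0): L: 0 → 1, ΔL = +1 — satisfied.

parity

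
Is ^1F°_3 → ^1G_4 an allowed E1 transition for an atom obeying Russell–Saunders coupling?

allowed

Reading off the term symbols: S 0→0, L 3→4, J 3→4, parity odd→even.
Parity must change: odd → even — satisfied.
ΔS = 0: S: 0 → 0 — satisfied.
ΔL = 0, ±1 (not L=0↔0): L: 3 → 4, ΔL = +1 — satisfied.
ΔJ = 0, ±1 (not J=0↔0): J: 3 → 4, ΔJ = +1 — satisfied.
All four E1 rules are satisfied.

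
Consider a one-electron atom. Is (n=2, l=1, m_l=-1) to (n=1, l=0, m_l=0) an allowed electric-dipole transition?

Δl = 0 − 1 = -1; the E1 rule Δl = ±1 is satisfied.
m_l: -1 → 0 (Δm_l = +1). |Δm_l| ≤ 1 satisfied.
All E1 selection rules are satisfied.

allowed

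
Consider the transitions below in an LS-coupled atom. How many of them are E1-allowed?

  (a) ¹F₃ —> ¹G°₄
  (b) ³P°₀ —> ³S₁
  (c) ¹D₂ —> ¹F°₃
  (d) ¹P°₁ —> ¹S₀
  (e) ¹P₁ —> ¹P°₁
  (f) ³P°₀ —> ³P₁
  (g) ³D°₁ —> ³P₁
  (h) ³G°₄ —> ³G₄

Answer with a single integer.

8

(a) allowed
(b) allowed
(c) allowed
(d) allowed
(e) allowed
(f) allowed
(g) allowed
(h) allowed
Total allowed: 8 of 8.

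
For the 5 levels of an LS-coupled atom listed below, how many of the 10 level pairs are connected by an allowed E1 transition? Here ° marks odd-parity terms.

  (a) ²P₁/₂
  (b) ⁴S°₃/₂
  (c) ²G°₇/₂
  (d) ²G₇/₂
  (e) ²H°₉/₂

2

(a)–(b): forbidden (ΔS).
(a)–(c): forbidden (ΔL, ΔJ).
(a)–(d): forbidden (parity, ΔL, ΔJ).
(a)–(e): forbidden (ΔL, ΔJ).
(b)–(c): forbidden (parity, ΔS, ΔL, ΔJ).
(b)–(d): forbidden (ΔS, ΔL, ΔJ).
(b)–(e): forbidden (parity, ΔS, ΔL, ΔJ).
(c)–(d): allowed.
(c)–(e): forbidden (parity).
(d)–(e): allowed.
Allowed pairs: 2 of 10.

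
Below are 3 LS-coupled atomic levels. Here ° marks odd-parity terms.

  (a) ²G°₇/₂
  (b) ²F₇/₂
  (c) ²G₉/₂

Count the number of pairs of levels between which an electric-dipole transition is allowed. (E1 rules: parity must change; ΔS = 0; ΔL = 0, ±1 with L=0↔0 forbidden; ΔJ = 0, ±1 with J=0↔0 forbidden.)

2

(a)–(b): allowed.
(a)–(c): allowed.
(b)–(c): forbidden (parity).
Allowed pairs: 2 of 3.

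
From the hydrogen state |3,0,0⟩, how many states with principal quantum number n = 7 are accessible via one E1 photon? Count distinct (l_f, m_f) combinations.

3

E1 requires Δl = ±1, so l_f ∈ {-1, 1}; with 0 ≤ l_f ≤ n_f−1 = 6, the allowed l_f values are {1}.
For l_f = 1: m_f ∈ {m_i−1, m_i, m_i+1} ∩ [−1, 1] = {-1, 0, 1} → 3 states.
Total: 3.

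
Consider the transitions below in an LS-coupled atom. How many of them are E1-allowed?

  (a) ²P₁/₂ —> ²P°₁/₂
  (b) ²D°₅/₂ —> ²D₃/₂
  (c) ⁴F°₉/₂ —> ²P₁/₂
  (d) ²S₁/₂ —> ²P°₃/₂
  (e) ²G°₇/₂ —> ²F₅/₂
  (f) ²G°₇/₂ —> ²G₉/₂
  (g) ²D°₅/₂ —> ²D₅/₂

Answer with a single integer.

6

(a) allowed
(b) allowed
(c) forbidden (ΔS, ΔL, ΔJ fail)
(d) allowed
(e) allowed
(f) allowed
(g) allowed
Total allowed: 6 of 7.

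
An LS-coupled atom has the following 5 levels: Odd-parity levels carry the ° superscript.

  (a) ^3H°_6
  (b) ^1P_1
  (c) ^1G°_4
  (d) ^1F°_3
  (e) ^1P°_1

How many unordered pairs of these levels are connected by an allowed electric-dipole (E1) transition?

1

(a)–(b): forbidden (ΔS, ΔL, ΔJ).
(a)–(c): forbidden (parity, ΔS, ΔJ).
(a)–(d): forbidden (parity, ΔS, ΔL, ΔJ).
(a)–(e): forbidden (parity, ΔS, ΔL, ΔJ).
(b)–(c): forbidden (ΔL, ΔJ).
(b)–(d): forbidden (ΔL, ΔJ).
(b)–(e): allowed.
(c)–(d): forbidden (parity).
(c)–(e): forbidden (parity, ΔL, ΔJ).
(d)–(e): forbidden (parity, ΔL, ΔJ).
Allowed pairs: 1 of 10.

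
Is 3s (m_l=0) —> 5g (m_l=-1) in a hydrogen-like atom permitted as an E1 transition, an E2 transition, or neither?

Δl = 4 − 0 = +4; l_i + l_f = 4.
Δm_l = -1.
E1 (Δl = ±1, |Δm_l| ≤ 1): not satisfied.
E2 (Δl = 0,±2, l_i+l_f ≥ 2, |Δm_l| ≤ 2): not satisfied.

neither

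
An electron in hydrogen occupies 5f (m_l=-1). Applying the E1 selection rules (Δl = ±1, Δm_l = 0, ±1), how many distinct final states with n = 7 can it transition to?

6

E1 requires Δl = ±1, so l_f ∈ {2, 4}; with 0 ≤ l_f ≤ n_f−1 = 6, the allowed l_f values are {2, 4}.
For l_f = 2: m_f ∈ {m_i−1, m_i, m_i+1} ∩ [−2, 2] = {-2, -1, 0} → 3 states.
For l_f = 4: m_f ∈ {m_i−1, m_i, m_i+1} ∩ [−4, 4] = {-2, -1, 0} → 3 states.
Total: 6.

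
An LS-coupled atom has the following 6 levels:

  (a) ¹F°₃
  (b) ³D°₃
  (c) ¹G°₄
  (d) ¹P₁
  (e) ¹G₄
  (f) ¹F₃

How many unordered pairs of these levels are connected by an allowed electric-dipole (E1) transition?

4

(a)–(b): forbidden (parity, ΔS).
(a)–(c): forbidden (parity).
(a)–(d): forbidden (ΔL, ΔJ).
(a)–(e): allowed.
(a)–(f): allowed.
(b)–(c): forbidden (parity, ΔS, ΔL).
(b)–(d): forbidden (ΔS, ΔJ).
(b)–(e): forbidden (ΔS, ΔL).
(b)–(f): forbidden (ΔS).
(c)–(d): forbidden (ΔL, ΔJ).
(c)–(e): allowed.
(c)–(f): allowed.
(d)–(e): forbidden (parity, ΔL, ΔJ).
(d)–(f): forbidden (parity, ΔL, ΔJ).
(e)–(f): forbidden (parity).
Allowed pairs: 4 of 15.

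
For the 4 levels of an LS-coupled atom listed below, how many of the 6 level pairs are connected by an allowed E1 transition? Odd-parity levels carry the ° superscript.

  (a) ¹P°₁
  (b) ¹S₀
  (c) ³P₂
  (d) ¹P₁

2

(a)–(b): allowed.
(a)–(c): forbidden (ΔS).
(a)–(d): allowed.
(b)–(c): forbidden (parity, ΔS, ΔJ).
(b)–(d): forbidden (parity).
(c)–(d): forbidden (parity, ΔS).
Allowed pairs: 2 of 6.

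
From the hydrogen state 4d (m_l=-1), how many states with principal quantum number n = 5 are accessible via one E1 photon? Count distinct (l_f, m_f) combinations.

5

E1 requires Δl = ±1, so l_f ∈ {1, 3}; with 0 ≤ l_f ≤ n_f−1 = 4, the allowed l_f values are {1, 3}.
For l_f = 1: m_f ∈ {m_i−1, m_i, m_i+1} ∩ [−1, 1] = {-1, 0} → 2 states.
For l_f = 3: m_f ∈ {m_i−1, m_i, m_i+1} ∩ [−3, 3] = {-2, -1, 0} → 3 states.
Total: 5.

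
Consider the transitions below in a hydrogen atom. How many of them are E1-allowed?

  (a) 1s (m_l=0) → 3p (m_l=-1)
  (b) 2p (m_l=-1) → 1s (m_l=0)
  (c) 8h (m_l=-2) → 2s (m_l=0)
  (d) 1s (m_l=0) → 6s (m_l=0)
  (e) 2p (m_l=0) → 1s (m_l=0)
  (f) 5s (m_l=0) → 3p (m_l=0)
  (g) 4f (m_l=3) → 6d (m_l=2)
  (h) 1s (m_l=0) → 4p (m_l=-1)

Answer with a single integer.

(a) allowed
(b) allowed
(c) forbidden — Δl = -5 (E1 requires Δl = ±1); Δm_l = +2 (E1 requires Δm_l = 0, ±1)
(d) forbidden — Δl = +0 (E1 requires Δl = ±1)
(e) allowed
(f) allowed
(g) allowed
(h) allowed
Total allowed: 6 of 8.

6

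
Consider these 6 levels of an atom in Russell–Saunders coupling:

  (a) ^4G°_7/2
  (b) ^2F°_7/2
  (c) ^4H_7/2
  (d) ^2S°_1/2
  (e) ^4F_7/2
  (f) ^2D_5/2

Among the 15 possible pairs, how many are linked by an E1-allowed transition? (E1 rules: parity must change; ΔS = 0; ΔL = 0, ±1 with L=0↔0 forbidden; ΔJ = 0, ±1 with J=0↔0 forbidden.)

3

(a)–(b): forbidden (parity, ΔS).
(a)–(c): allowed.
(a)–(d): forbidden (parity, ΔS, ΔL, ΔJ).
(a)–(e): allowed.
(a)–(f): forbidden (ΔS, ΔL).
(b)–(c): forbidden (ΔS, ΔL).
(b)–(d): forbidden (parity, ΔL, ΔJ).
(b)–(e): forbidden (ΔS).
(b)–(f): allowed.
(c)–(d): forbidden (ΔS, ΔL, ΔJ).
(c)–(e): forbidden (parity, ΔL).
(c)–(f): forbidden (parity, ΔS, ΔL).
(d)–(e): forbidden (ΔS, ΔL, ΔJ).
(d)–(f): forbidden (ΔL, ΔJ).
(e)–(f): forbidden (parity, ΔS).
Allowed pairs: 3 of 15.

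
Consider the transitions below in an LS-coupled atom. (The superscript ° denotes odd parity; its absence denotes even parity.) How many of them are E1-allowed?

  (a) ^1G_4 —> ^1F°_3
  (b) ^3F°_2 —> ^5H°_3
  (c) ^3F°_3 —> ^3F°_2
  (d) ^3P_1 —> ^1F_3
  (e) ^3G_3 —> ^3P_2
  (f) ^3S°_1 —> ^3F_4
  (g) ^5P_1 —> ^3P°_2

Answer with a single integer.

1

(a) allowed
(b) forbidden (parity, ΔS, ΔL fail)
(c) forbidden (parity fails)
(d) forbidden (parity, ΔS, ΔL, ΔJ fail)
(e) forbidden (parity, ΔL fail)
(f) forbidden (ΔL, ΔJ fail)
(g) forbidden (ΔS fails)
Total allowed: 1 of 7.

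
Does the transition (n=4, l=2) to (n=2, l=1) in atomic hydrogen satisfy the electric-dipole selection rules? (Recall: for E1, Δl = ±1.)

Initial l = 2, final l = 1, so Δl = -1. E1 requires Δl = ±1: ok.
All E1 selection rules are satisfied.

allowed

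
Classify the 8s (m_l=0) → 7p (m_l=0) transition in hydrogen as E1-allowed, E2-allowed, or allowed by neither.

E1

Δl = 1 − 0 = +1; l_i + l_f = 1.
Δm_l = +0.
E1 (Δl = ±1, |Δm_l| ≤ 1): satisfied.
E2 (Δl = 0,±2, l_i+l_f ≥ 2, |Δm_l| ≤ 2): not satisfied.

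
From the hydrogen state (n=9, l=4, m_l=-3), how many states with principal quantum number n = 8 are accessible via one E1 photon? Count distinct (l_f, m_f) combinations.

E1 requires Δl = ±1, so l_f ∈ {3, 5}; with 0 ≤ l_f ≤ n_f−1 = 7, the allowed l_f values are {3, 5}.
For l_f = 3: m_f ∈ {m_i−1, m_i, m_i+1} ∩ [−3, 3] = {-3, -2} → 2 states.
For l_f = 5: m_f ∈ {m_i−1, m_i, m_i+1} ∩ [−5, 5] = {-4, -3, -2} → 3 states.
Total: 5.

5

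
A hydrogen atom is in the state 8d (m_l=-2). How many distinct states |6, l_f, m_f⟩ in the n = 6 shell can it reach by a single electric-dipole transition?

E1 requires Δl = ±1, so l_f ∈ {1, 3}; with 0 ≤ l_f ≤ n_f−1 = 5, the allowed l_f values are {1, 3}.
For l_f = 1: m_f ∈ {m_i−1, m_i, m_i+1} ∩ [−1, 1] = {-1} → 1 state.
For l_f = 3: m_f ∈ {m_i−1, m_i, m_i+1} ∩ [−3, 3] = {-3, -2, -1} → 3 states.
Total: 4.

4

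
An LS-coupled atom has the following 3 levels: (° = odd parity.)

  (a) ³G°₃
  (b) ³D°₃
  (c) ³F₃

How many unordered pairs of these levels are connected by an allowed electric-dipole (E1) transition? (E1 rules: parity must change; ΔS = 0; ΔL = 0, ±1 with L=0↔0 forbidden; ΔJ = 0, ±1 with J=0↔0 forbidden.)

(a)–(b): forbidden (parity, ΔL).
(a)–(c): allowed.
(b)–(c): allowed.
Allowed pairs: 2 of 3.

2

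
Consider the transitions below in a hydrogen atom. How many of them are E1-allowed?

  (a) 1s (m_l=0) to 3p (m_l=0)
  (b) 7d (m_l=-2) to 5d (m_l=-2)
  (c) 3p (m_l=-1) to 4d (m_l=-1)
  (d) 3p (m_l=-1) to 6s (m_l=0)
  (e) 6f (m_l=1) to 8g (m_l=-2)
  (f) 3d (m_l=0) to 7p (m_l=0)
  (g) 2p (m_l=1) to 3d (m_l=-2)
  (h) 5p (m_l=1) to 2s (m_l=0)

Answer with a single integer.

5

(a) allowed
(b) forbidden — Δl = +0 (E1 requires Δl = ±1)
(c) allowed
(d) allowed
(e) forbidden — Δm_l = -3 (E1 requires Δm_l = 0, ±1)
(f) allowed
(g) forbidden — Δm_l = -3 (E1 requires Δm_l = 0, ±1)
(h) allowed
Total allowed: 5 of 8.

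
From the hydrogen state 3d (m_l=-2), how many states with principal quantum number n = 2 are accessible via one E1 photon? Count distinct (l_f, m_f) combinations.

1

E1 requires Δl = ±1, so l_f ∈ {1, 3}; with 0 ≤ l_f ≤ n_f−1 = 1, the allowed l_f values are {1}.
For l_f = 1: m_f ∈ {m_i−1, m_i, m_i+1} ∩ [−1, 1] = {-1} → 1 state.
Total: 1.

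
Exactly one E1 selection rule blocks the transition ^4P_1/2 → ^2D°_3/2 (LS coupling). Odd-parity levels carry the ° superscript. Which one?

Reading off the term symbols: S 3/2→1/2, L 1→2, J 1/2→3/2, parity even→odd.
Parity must change: even → odd — satisfied.
ΔS = 0: S: 3/2 → 1/2 — violated.
ΔL = 0, ±1 (not L=0↔0): L: 1 → 2, ΔL = +1 — satisfied.
ΔJ = 0, ±1 (not J=0↔0): J: 1/2 → 3/2, ΔJ = +1 — satisfied.

the ΔS = 0 rule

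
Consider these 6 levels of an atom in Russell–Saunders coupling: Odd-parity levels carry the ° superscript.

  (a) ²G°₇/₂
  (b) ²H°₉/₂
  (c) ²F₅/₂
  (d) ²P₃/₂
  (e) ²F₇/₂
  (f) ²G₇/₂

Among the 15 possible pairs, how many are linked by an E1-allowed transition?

4

(a)–(b): forbidden (parity).
(a)–(c): allowed.
(a)–(d): forbidden (ΔL, ΔJ).
(a)–(e): allowed.
(a)–(f): allowed.
(b)–(c): forbidden (ΔL, ΔJ).
(b)–(d): forbidden (ΔL, ΔJ).
(b)–(e): forbidden (ΔL).
(b)–(f): allowed.
(c)–(d): forbidden (parity, ΔL).
(c)–(e): forbidden (parity).
(c)–(f): forbidden (parity).
(d)–(e): forbidden (parity, ΔL, ΔJ).
(d)–(f): forbidden (parity, ΔL, ΔJ).
(e)–(f): forbidden (parity).
Allowed pairs: 4 of 15.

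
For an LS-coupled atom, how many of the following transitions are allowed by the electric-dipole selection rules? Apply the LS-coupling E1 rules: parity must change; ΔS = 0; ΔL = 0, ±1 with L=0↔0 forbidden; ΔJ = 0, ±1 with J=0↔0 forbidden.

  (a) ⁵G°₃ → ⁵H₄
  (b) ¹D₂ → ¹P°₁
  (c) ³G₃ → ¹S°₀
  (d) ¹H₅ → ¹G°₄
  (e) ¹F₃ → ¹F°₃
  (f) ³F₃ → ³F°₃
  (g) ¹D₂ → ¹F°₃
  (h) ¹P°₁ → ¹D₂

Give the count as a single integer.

(a) allowed
(b) allowed
(c) forbidden (ΔS, ΔL, ΔJ fail)
(d) allowed
(e) allowed
(f) allowed
(g) allowed
(h) allowed
Total allowed: 7 of 8.

7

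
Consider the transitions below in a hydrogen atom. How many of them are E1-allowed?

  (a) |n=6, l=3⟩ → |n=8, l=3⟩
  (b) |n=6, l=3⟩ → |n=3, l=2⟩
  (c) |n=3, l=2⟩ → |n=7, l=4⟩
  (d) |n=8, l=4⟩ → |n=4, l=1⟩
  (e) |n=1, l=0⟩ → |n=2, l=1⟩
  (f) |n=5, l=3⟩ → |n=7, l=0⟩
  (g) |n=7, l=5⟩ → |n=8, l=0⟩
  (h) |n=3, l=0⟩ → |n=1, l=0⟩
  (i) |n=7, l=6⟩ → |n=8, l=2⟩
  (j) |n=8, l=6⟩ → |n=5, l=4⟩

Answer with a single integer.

2

(a) forbidden — Δl = +0 (E1 requires Δl = ±1)
(b) allowed
(c) forbidden — Δl = +2 (E1 requires Δl = ±1)
(d) forbidden — Δl = -3 (E1 requires Δl = ±1)
(e) allowed
(f) forbidden — Δl = -3 (E1 requires Δl = ±1)
(g) forbidden — Δl = -5 (E1 requires Δl = ±1)
(h) forbidden — Δl = +0 (E1 requires Δl = ±1)
(i) forbidden — Δl = -4 (E1 requires Δl = ±1)
(j) forbidden — Δl = -2 (E1 requires Δl = ±1)
Total allowed: 2 of 10.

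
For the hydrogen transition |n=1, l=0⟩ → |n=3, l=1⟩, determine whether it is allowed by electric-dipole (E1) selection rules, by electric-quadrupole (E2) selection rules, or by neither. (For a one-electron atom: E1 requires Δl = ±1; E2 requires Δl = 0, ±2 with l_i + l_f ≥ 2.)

E1

Δl = 1 − 0 = +1; l_i + l_f = 1.
E1 (Δl = ±1): satisfied.
E2 (Δl = 0,±2, l_i+l_f ≥ 2): not satisfied.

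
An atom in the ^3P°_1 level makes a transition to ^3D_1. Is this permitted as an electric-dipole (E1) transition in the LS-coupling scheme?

allowed

Reading off the term symbols: S 1→1, L 1→2, J 1→1, parity odd→even.
Parity must change: odd → even — satisfied.
ΔS = 0: S: 1 → 1 — satisfied.
ΔL = 0, ±1 (not L=0↔0): L: 1 → 2, ΔL = +1 — satisfied.
ΔJ = 0, ±1 (not J=0↔0): J: 1 → 1, ΔJ = +0 — satisfied.
All four E1 rules are satisfied.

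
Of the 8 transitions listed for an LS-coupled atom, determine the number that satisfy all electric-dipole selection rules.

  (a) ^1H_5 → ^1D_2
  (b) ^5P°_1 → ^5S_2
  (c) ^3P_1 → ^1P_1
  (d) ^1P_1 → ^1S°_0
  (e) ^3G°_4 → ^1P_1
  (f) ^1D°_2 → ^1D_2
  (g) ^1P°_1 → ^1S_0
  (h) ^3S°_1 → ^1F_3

(a) forbidden (parity, ΔL, ΔJ fail)
(b) allowed
(c) forbidden (parity, ΔS fail)
(d) allowed
(e) forbidden (ΔS, ΔL, ΔJ fail)
(f) allowed
(g) allowed
(h) forbidden (ΔS, ΔL, ΔJ fail)
Total allowed: 4 of 8.

4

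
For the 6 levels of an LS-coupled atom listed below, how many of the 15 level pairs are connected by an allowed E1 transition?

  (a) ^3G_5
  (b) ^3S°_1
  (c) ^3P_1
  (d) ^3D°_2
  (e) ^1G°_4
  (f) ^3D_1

(a)–(b): forbidden (ΔL, ΔJ).
(a)–(c): forbidden (parity, ΔL, ΔJ).
(a)–(d): forbidden (ΔL, ΔJ).
(a)–(e): forbidden (ΔS).
(a)–(f): forbidden (parity, ΔL, ΔJ).
(b)–(c): allowed.
(b)–(d): forbidden (parity, ΔL).
(b)–(e): forbidden (parity, ΔS, ΔL, ΔJ).
(b)–(f): forbidden (ΔL).
(c)–(d): allowed.
(c)–(e): forbidden (ΔS, ΔL, ΔJ).
(c)–(f): forbidden (parity).
(d)–(e): forbidden (parity, ΔS, ΔL, ΔJ).
(d)–(f): allowed.
(e)–(f): forbidden (ΔS, ΔL, ΔJ).
Allowed pairs: 3 of 15.

3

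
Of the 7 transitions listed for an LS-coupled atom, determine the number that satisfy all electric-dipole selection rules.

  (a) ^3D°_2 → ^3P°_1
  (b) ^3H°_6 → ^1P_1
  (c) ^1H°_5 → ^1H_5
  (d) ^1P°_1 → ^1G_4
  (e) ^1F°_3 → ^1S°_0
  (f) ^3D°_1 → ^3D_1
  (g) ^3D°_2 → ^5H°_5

(a) forbidden (parity fails)
(b) forbidden (ΔS, ΔL, ΔJ fail)
(c) allowed
(d) forbidden (ΔL, ΔJ fail)
(e) forbidden (parity, ΔL, ΔJ fail)
(f) allowed
(g) forbidden (parity, ΔS, ΔL, ΔJ fail)
Total allowed: 2 of 7.

2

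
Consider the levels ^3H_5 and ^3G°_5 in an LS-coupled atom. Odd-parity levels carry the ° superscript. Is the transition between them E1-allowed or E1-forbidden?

allowed

Reading off the term symbols: S 1→1, L 5→4, J 5→5, parity even→odd.
Parity must change: even → odd — satisfied.
ΔS = 0: S: 1 → 1 — satisfied.
ΔL = 0, ±1 (not L=0↔0): L: 5 → 4, ΔL = -1 — satisfied.
ΔJ = 0, ±1 (not J=0↔0): J: 5 → 5, ΔJ = +0 — satisfied.
All four E1 rules are satisfied.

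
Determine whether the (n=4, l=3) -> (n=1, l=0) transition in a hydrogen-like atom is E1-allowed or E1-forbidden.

Initial l = 3, final l = 0, so Δl = -3. E1 requires Δl = ±1: fails.
The transition is electric-dipole forbidden.

forbidden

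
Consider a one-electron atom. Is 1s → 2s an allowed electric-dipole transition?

Δl = 0 − 0 = +0; the E1 rule Δl = ±1 is fails.
The transition is electric-dipole forbidden.

forbidden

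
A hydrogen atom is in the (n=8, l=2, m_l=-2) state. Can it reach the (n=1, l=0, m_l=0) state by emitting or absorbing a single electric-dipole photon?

forbidden

Δl = 0 − 2 = -2; the E1 rule Δl = ±1 is fails.
Δm_l = 0 − (-2) = +2. E1 requires Δm_l = 0, ±1: fails.
The transition is electric-dipole forbidden.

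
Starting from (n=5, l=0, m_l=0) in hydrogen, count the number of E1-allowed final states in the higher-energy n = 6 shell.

E1 requires Δl = ±1, so l_f ∈ {-1, 1}; with 0 ≤ l_f ≤ n_f−1 = 5, the allowed l_f values are {1}.
For l_f = 1: m_f ∈ {m_i−1, m_i, m_i+1} ∩ [−1, 1] = {-1, 0, 1} → 3 states.
Total: 3.

3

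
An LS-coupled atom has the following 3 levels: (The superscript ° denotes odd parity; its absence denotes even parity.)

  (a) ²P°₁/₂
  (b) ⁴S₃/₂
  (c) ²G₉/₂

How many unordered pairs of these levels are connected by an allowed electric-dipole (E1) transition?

0

(a)–(b): forbidden (ΔS).
(a)–(c): forbidden (ΔL, ΔJ).
(b)–(c): forbidden (parity, ΔS, ΔL, ΔJ).
Allowed pairs: 0 of 3.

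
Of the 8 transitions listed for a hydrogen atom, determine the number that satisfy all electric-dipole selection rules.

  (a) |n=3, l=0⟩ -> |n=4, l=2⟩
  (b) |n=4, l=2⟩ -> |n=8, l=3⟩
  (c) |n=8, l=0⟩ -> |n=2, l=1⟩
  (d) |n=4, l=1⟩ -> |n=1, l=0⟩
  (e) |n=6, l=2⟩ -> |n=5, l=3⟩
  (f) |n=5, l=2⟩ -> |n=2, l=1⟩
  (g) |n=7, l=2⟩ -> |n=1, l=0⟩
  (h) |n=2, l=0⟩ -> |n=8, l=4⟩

5

(a) forbidden — Δl = +2 (E1 requires Δl = ±1)
(b) allowed
(c) allowed
(d) allowed
(e) allowed
(f) allowed
(g) forbidden — Δl = -2 (E1 requires Δl = ±1)
(h) forbidden — Δl = +4 (E1 requires Δl = ±1)
Total allowed: 5 of 8.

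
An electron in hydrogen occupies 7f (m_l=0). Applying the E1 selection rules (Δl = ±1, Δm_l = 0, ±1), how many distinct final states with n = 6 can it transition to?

6

E1 requires Δl = ±1, so l_f ∈ {2, 4}; with 0 ≤ l_f ≤ n_f−1 = 5, the allowed l_f values are {2, 4}.
For l_f = 2: m_f ∈ {m_i−1, m_i, m_i+1} ∩ [−2, 2] = {-1, 0, 1} → 3 states.
For l_f = 4: m_f ∈ {m_i−1, m_i, m_i+1} ∩ [−4, 4] = {-1, 0, 1} → 3 states.
Total: 6.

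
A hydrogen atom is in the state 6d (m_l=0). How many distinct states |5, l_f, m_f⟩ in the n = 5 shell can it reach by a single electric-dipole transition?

E1 requires Δl = ±1, so l_f ∈ {1, 3}; with 0 ≤ l_f ≤ n_f−1 = 4, the allowed l_f values are {1, 3}.
For l_f = 1: m_f ∈ {m_i−1, m_i, m_i+1} ∩ [−1, 1] = {-1, 0, 1} → 3 states.
For l_f = 3: m_f ∈ {m_i−1, m_i, m_i+1} ∩ [−3, 3] = {-1, 0, 1} → 3 states.
Total: 6.

6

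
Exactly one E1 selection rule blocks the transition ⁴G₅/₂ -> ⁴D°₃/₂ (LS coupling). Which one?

ΔS = 0: S: 3/2 → 3/2 — ok.
ΔJ = 0, ±1 (not J=0↔0): J: 5/2 → 3/2, ΔJ = -1 — ok.
ΔL = 0, ±1 (not L=0↔0): L: 4 → 2, ΔL = -2 — fails.
Parity must change: even → odd — ok.

the ΔL = 0, ±1 rule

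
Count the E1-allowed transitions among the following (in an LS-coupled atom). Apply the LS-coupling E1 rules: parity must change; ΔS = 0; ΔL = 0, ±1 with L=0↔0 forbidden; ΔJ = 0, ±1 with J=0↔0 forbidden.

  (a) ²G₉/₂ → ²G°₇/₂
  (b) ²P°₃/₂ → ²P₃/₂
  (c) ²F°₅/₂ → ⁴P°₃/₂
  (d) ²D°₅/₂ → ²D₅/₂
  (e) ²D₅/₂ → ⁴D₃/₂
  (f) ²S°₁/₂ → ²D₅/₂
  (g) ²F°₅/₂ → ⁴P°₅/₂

3

(a) allowed
(b) allowed
(c) forbidden (parity, ΔS, ΔL fail)
(d) allowed
(e) forbidden (parity, ΔS fail)
(f) forbidden (ΔL, ΔJ fail)
(g) forbidden (parity, ΔS, ΔL fail)
Total allowed: 3 of 7.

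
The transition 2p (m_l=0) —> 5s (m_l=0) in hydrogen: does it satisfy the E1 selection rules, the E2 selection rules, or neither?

Δl = 0 − 1 = -1; l_i + l_f = 1.
Δm_l = +0.
E1 (Δl = ±1, |Δm_l| ≤ 1): satisfied.
E2 (Δl = 0,±2, l_i+l_f ≥ 2, |Δm_l| ≤ 2): not satisfied.

E1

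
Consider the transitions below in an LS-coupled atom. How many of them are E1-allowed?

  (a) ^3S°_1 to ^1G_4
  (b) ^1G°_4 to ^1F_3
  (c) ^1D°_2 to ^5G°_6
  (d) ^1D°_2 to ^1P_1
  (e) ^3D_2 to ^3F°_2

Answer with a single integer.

(a) forbidden (ΔS, ΔL, ΔJ fail)
(b) allowed
(c) forbidden (parity, ΔS, ΔL, ΔJ fail)
(d) allowed
(e) allowed
Total allowed: 3 of 5.

3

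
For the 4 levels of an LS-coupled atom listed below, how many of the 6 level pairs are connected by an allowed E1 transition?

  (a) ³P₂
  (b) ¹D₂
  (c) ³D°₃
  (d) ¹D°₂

2

(a)–(b): forbidden (parity, ΔS).
(a)–(c): allowed.
(a)–(d): forbidden (ΔS).
(b)–(c): forbidden (ΔS).
(b)–(d): allowed.
(c)–(d): forbidden (parity, ΔS).
Allowed pairs: 2 of 6.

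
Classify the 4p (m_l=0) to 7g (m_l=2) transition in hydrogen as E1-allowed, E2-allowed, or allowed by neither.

Δl = 4 − 1 = +3; l_i + l_f = 5.
Δm_l = +2.
E1 (Δl = ±1, |Δm_l| ≤ 1): not satisfied.
E2 (Δl = 0,±2, l_i+l_f ≥ 2, |Δm_l| ≤ 2): not satisfied.

neither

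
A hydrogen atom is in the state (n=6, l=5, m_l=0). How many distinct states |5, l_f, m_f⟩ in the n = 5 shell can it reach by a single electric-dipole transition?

E1 requires Δl = ±1, so l_f ∈ {4, 6}; with 0 ≤ l_f ≤ n_f−1 = 4, the allowed l_f values are {4}.
For l_f = 4: m_f ∈ {m_i−1, m_i, m_i+1} ∩ [−4, 4] = {-1, 0, 1} → 3 states.
Total: 3.

3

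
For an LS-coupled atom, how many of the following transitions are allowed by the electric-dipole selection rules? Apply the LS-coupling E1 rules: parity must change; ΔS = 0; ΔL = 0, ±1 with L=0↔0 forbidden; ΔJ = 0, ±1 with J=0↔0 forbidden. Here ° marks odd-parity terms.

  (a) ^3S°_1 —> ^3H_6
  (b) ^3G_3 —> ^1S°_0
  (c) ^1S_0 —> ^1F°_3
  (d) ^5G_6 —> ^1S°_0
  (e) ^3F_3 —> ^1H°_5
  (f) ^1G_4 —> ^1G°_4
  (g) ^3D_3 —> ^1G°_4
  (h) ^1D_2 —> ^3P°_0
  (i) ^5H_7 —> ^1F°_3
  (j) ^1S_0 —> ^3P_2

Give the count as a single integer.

1

(a) forbidden (ΔL, ΔJ fail)
(b) forbidden (ΔS, ΔL, ΔJ fail)
(c) forbidden (ΔL, ΔJ fail)
(d) forbidden (ΔS, ΔL, ΔJ fail)
(e) forbidden (ΔS, ΔL, ΔJ fail)
(f) allowed
(g) forbidden (ΔS, ΔL fail)
(h) forbidden (ΔS, ΔJ fail)
(i) forbidden (ΔS, ΔL, ΔJ fail)
(j) forbidden (parity, ΔS, ΔJ fail)
Total allowed: 1 of 10.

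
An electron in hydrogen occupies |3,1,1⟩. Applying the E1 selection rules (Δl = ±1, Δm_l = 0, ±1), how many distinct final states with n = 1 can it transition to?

1

E1 requires Δl = ±1, so l_f ∈ {0, 2}; with 0 ≤ l_f ≤ n_f−1 = 0, the allowed l_f values are {0}.
For l_f = 0: m_f ∈ {m_i−1, m_i, m_i+1} ∩ [−0, 0] = {0} → 1 state.
Total: 1.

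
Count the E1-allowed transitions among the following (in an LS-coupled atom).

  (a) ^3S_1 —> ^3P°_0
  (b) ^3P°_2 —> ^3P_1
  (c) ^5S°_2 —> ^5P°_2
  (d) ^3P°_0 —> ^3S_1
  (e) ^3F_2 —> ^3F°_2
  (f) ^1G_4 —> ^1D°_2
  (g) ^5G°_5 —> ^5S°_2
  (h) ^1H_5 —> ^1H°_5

(a) allowed
(b) allowed
(c) forbidden (parity fails)
(d) allowed
(e) allowed
(f) forbidden (ΔL, ΔJ fail)
(g) forbidden (parity, ΔL, ΔJ fail)
(h) allowed
Total allowed: 5 of 8.

5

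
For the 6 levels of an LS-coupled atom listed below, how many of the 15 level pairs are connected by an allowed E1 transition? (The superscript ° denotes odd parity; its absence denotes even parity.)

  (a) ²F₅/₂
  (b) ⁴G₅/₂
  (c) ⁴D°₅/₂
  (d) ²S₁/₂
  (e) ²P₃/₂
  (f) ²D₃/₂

(a)–(b): forbidden (parity, ΔS).
(a)–(c): forbidden (ΔS).
(a)–(d): forbidden (parity, ΔL, ΔJ).
(a)–(e): forbidden (parity, ΔL).
(a)–(f): forbidden (parity).
(b)–(c): forbidden (ΔL).
(b)–(d): forbidden (parity, ΔS, ΔL, ΔJ).
(b)–(e): forbidden (parity, ΔS, ΔL).
(b)–(f): forbidden (parity, ΔS, ΔL).
(c)–(d): forbidden (ΔS, ΔL, ΔJ).
(c)–(e): forbidden (ΔS).
(c)–(f): forbidden (ΔS).
(d)–(e): forbidden (parity).
(d)–(f): forbidden (parity, ΔL).
(e)–(f): forbidden (parity).
Allowed pairs: 0 of 15.

0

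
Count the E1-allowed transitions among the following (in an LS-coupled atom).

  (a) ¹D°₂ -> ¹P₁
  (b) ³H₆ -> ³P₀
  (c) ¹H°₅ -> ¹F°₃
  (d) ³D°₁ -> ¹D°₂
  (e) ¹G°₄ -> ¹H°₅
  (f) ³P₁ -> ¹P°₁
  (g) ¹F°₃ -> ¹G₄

(a) allowed
(b) forbidden (parity, ΔL, ΔJ fail)
(c) forbidden (parity, ΔL, ΔJ fail)
(d) forbidden (parity, ΔS fail)
(e) forbidden (parity fails)
(f) forbidden (ΔS fails)
(g) allowed
Total allowed: 2 of 7.

2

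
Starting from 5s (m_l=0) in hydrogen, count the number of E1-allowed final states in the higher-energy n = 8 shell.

3

E1 requires Δl = ±1, so l_f ∈ {-1, 1}; with 0 ≤ l_f ≤ n_f−1 = 7, the allowed l_f values are {1}.
For l_f = 1: m_f ∈ {m_i−1, m_i, m_i+1} ∩ [−1, 1] = {-1, 0, 1} → 3 states.
Total: 3.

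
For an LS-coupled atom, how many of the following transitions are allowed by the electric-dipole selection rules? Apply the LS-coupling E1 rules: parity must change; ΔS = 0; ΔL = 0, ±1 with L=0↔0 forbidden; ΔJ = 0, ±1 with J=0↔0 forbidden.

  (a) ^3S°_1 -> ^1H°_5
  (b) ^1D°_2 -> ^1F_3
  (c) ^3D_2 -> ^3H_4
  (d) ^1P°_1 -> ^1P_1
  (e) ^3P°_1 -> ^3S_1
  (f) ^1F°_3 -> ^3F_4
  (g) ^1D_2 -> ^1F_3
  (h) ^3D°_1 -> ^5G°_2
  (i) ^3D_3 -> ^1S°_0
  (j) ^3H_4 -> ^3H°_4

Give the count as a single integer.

(a) forbidden (parity, ΔS, ΔL, ΔJ fail)
(b) allowed
(c) forbidden (parity, ΔL, ΔJ fail)
(d) allowed
(e) allowed
(f) forbidden (ΔS fails)
(g) forbidden (parity fails)
(h) forbidden (parity, ΔS, ΔL fail)
(i) forbidden (ΔS, ΔL, ΔJ fail)
(j) allowed
Total allowed: 4 of 10.

4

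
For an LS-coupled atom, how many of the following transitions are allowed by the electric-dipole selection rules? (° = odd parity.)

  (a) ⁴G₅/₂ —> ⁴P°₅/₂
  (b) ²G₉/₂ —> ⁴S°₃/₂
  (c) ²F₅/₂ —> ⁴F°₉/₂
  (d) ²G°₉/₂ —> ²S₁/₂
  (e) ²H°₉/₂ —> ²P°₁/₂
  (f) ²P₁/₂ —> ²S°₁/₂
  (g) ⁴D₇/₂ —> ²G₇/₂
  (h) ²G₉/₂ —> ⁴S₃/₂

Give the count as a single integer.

1

(a) forbidden (ΔL fails)
(b) forbidden (ΔS, ΔL, ΔJ fail)
(c) forbidden (ΔS, ΔJ fail)
(d) forbidden (ΔL, ΔJ fail)
(e) forbidden (parity, ΔL, ΔJ fail)
(f) allowed
(g) forbidden (parity, ΔS, ΔL fail)
(h) forbidden (parity, ΔS, ΔL, ΔJ fail)
Total allowed: 1 of 8.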